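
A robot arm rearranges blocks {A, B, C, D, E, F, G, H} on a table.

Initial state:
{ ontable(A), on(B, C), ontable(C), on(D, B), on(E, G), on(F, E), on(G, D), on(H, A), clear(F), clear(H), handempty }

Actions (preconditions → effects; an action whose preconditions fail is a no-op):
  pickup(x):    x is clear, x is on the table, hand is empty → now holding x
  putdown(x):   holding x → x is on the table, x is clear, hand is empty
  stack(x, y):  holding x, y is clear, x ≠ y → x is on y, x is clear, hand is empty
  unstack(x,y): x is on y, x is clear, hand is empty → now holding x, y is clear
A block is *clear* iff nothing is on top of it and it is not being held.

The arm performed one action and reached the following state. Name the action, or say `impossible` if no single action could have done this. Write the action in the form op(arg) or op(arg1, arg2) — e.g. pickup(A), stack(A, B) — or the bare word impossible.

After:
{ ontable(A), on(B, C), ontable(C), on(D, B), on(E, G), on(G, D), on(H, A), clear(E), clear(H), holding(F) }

unstack(F, E)

target: towers=[A/H; C/B/D/G/E] holding=F
     unstack(H, A) → towers=[A; C/B/D/G/E/F] holding=H
     unstack(F, E) → towers=[A/H; C/B/D/G/E] holding=F  ← match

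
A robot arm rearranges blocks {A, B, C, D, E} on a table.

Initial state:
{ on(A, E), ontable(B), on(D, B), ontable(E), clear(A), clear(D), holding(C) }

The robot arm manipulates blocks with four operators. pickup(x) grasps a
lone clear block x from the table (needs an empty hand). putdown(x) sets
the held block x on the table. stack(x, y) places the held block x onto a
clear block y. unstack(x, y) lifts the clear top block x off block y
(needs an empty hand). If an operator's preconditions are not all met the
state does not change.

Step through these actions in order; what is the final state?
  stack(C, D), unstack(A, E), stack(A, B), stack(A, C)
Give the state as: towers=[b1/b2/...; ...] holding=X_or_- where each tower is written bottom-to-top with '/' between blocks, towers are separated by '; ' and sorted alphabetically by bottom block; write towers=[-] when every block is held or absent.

step 1 (stack(C, D)): towers=[B/D/C; E/A] holding=-
step 2 (unstack(A, E)): towers=[B/D/C; E] holding=A
step 3 (stack(A, B)) [no-op]: towers=[B/D/C; E] holding=A
step 4 (stack(A, C)): towers=[B/D/C/A; E] holding=-

towers=[B/D/C/A; E] holding=-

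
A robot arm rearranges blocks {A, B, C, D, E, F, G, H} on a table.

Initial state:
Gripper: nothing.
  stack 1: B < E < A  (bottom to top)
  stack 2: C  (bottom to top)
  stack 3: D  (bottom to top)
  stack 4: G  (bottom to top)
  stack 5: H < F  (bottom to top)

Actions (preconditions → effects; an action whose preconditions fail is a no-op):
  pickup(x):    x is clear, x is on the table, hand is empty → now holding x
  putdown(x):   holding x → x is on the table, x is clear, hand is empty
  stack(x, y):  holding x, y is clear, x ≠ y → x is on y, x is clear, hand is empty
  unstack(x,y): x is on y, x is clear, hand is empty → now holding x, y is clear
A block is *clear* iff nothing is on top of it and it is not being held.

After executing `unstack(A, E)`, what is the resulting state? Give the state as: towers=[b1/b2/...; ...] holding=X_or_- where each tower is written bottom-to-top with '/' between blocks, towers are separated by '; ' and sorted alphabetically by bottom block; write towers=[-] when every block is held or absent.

before: towers=[B/E/A; C; D; G; H/F] holding=-
pre[unstack(A, E)]: on(A,E) ✓, clear(A) ✓, handempty ✓
all met → apply unstack(A, E)
after:  towers=[B/E; C; D; G; H/F] holding=A

towers=[B/E; C; D; G; H/F] holding=A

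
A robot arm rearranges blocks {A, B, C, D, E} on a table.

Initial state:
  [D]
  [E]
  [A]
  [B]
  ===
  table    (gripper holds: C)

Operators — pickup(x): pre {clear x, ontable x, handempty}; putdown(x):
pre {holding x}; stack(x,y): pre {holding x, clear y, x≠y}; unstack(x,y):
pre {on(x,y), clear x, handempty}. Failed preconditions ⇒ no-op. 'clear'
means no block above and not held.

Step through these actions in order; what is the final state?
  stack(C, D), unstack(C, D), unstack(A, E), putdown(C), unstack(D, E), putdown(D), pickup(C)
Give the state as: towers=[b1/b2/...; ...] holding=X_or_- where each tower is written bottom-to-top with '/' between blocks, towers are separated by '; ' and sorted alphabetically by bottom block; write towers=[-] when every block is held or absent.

towers=[B/A/E; D] holding=C

step 1 (stack(C, D)): towers=[B/A/E/D/C] holding=-
step 2 (unstack(C, D)): towers=[B/A/E/D] holding=C
step 3 (unstack(A, E)) [no-op]: towers=[B/A/E/D] holding=C
step 4 (putdown(C)): towers=[B/A/E/D; C] holding=-
step 5 (unstack(D, E)): towers=[B/A/E; C] holding=D
step 6 (putdown(D)): towers=[B/A/E; C; D] holding=-
step 7 (pickup(C)): towers=[B/A/E; D] holding=C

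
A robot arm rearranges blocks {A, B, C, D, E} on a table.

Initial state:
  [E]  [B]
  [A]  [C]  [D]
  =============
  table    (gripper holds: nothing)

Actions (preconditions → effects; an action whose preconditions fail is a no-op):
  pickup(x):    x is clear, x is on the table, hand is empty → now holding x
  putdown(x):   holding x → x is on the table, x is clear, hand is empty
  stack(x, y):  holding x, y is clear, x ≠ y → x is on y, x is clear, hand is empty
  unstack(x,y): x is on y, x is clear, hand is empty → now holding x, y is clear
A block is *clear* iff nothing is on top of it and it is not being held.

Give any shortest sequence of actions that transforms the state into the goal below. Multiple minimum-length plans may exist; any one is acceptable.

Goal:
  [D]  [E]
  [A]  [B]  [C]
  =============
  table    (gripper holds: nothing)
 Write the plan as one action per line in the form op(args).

step 1 (unstack(B, C)): towers=[A/E; C; D] holding=B
step 2 (putdown(B)): towers=[A/E; B; C; D] holding=-
step 3 (unstack(E, A)): towers=[A; B; C; D] holding=E
step 4 (stack(E, B)): towers=[A; B/E; C; D] holding=-
step 5 (pickup(D)): towers=[A; B/E; C] holding=D
step 6 (stack(D, A)): towers=[A/D; B/E; C] holding=-
goal check: towers=[A/D; B/E; C] holding=- — reached (length 6, optimal by BFS)

unstack(B, C)
putdown(B)
unstack(E, A)
stack(E, B)
pickup(D)
stack(D, A)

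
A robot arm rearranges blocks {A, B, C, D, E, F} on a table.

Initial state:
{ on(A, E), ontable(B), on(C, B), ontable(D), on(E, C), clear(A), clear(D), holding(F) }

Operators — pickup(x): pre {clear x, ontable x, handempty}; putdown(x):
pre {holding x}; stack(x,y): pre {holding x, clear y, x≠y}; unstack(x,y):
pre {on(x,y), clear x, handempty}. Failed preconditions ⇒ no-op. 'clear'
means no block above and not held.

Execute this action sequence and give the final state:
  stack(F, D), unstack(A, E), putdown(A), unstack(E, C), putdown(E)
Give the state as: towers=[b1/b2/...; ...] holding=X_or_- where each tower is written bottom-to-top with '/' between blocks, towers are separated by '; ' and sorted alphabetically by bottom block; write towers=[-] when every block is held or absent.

towers=[A; B/C; D/F; E] holding=-

step 1 (stack(F, D)): towers=[B/C/E/A; D/F] holding=-
step 2 (unstack(A, E)): towers=[B/C/E; D/F] holding=A
step 3 (putdown(A)): towers=[A; B/C/E; D/F] holding=-
step 4 (unstack(E, C)): towers=[A; B/C; D/F] holding=E
step 5 (putdown(E)): towers=[A; B/C; D/F; E] holding=-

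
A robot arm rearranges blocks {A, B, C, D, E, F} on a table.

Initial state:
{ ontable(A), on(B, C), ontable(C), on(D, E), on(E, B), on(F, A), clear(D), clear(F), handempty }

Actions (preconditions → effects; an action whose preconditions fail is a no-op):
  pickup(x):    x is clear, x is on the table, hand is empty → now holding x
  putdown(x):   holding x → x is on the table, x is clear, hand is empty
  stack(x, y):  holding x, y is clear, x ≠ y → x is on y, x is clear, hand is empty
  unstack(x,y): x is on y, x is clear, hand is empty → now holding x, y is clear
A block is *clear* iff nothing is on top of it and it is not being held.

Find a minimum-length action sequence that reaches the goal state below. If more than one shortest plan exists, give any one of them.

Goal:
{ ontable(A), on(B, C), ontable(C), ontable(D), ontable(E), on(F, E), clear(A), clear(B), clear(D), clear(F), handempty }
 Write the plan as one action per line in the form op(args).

unstack(D, E)
putdown(D)
unstack(E, B)
putdown(E)
unstack(F, A)
stack(F, E)

step 1 (unstack(D, E)): towers=[A/F; C/B/E] holding=D
step 2 (putdown(D)): towers=[A/F; C/B/E; D] holding=-
step 3 (unstack(E, B)): towers=[A/F; C/B; D] holding=E
step 4 (putdown(E)): towers=[A/F; C/B; D; E] holding=-
step 5 (unstack(F, A)): towers=[A; C/B; D; E] holding=F
step 6 (stack(F, E)): towers=[A; C/B; D; E/F] holding=-
goal check: towers=[A; C/B; D; E/F] holding=- — reached (length 6, optimal by BFS)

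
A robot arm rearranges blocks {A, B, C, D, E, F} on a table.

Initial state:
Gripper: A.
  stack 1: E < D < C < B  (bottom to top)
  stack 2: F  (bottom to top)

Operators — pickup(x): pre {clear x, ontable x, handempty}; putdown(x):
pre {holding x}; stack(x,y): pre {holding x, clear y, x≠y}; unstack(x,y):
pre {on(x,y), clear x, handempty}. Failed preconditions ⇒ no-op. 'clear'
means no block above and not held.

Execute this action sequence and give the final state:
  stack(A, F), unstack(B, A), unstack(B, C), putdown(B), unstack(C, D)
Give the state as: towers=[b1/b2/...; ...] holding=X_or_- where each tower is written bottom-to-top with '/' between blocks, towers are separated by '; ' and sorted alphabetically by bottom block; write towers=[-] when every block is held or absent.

towers=[B; E/D; F/A] holding=C

step 1 (stack(A, F)): towers=[E/D/C/B; F/A] holding=-
step 2 (unstack(B, A)) [no-op]: towers=[E/D/C/B; F/A] holding=-
step 3 (unstack(B, C)): towers=[E/D/C; F/A] holding=B
step 4 (putdown(B)): towers=[B; E/D/C; F/A] holding=-
step 5 (unstack(C, D)): towers=[B; E/D; F/A] holding=C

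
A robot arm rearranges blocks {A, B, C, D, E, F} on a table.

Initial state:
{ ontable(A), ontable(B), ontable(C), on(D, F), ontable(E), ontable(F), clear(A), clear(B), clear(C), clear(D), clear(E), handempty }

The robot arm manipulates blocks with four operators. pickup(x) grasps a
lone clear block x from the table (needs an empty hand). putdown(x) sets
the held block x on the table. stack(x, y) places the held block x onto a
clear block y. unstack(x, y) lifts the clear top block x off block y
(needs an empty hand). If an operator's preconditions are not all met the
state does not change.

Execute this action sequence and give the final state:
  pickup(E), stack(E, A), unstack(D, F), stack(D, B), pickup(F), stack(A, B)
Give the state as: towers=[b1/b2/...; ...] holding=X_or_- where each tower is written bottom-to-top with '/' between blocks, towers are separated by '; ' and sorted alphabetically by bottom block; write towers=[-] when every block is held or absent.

towers=[A/E; B/D; C] holding=F

step 1 (pickup(E)): towers=[A; B; C; F/D] holding=E
step 2 (stack(E, A)): towers=[A/E; B; C; F/D] holding=-
step 3 (unstack(D, F)): towers=[A/E; B; C; F] holding=D
step 4 (stack(D, B)): towers=[A/E; B/D; C; F] holding=-
step 5 (pickup(F)): towers=[A/E; B/D; C] holding=F
step 6 (stack(A, B)) [no-op]: towers=[A/E; B/D; C] holding=F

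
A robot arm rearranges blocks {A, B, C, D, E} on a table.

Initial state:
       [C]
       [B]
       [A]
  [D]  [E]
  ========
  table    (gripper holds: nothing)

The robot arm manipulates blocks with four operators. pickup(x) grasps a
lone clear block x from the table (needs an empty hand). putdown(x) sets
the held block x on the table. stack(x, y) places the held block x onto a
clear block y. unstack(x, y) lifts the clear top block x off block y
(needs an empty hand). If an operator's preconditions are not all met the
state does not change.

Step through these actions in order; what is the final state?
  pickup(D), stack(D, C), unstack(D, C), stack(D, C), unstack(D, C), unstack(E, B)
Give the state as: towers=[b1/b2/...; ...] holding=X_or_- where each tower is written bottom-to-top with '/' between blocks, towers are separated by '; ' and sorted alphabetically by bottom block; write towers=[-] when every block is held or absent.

towers=[E/A/B/C] holding=D

step 1 (pickup(D)): towers=[E/A/B/C] holding=D
step 2 (stack(D, C)): towers=[E/A/B/C/D] holding=-
step 3 (unstack(D, C)): towers=[E/A/B/C] holding=D
step 4 (stack(D, C)): towers=[E/A/B/C/D] holding=-
step 5 (unstack(D, C)): towers=[E/A/B/C] holding=D
step 6 (unstack(E, B)) [no-op]: towers=[E/A/B/C] holding=D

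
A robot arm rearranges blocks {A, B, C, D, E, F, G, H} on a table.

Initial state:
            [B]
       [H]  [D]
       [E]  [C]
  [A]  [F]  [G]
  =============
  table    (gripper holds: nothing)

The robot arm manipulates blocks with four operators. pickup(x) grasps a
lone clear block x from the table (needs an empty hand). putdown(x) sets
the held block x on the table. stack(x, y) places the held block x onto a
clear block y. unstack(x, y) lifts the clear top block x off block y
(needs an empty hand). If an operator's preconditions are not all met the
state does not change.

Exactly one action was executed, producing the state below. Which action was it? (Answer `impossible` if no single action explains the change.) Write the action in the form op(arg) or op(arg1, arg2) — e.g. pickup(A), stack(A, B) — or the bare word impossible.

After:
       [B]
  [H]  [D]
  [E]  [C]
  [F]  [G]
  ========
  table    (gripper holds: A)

target: towers=[F/E/H; G/C/D/B] holding=A
         pickup(A) → towers=[F/E/H; G/C/D/B] holding=A  ← match
     unstack(H, E) → towers=[A; F/E; G/C/D/B] holding=H
     unstack(B, D) → towers=[A; F/E/H; G/C/D] holding=B

pickup(A)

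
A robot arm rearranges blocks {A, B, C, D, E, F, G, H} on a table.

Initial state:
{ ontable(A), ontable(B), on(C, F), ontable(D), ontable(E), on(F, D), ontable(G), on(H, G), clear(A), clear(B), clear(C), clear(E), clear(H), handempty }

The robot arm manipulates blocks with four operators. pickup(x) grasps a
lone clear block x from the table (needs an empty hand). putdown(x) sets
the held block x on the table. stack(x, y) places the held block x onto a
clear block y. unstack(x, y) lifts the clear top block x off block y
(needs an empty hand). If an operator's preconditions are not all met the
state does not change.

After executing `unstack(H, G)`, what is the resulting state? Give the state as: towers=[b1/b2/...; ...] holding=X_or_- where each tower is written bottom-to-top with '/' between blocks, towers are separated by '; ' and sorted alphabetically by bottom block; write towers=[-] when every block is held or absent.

before: towers=[A; B; D/F/C; E; G/H] holding=-
pre[unstack(H, G)]: on(H,G) ✓, clear(H) ✓, handempty ✓
all met → apply unstack(H, G)
after:  towers=[A; B; D/F/C; E; G] holding=H

towers=[A; B; D/F/C; E; G] holding=H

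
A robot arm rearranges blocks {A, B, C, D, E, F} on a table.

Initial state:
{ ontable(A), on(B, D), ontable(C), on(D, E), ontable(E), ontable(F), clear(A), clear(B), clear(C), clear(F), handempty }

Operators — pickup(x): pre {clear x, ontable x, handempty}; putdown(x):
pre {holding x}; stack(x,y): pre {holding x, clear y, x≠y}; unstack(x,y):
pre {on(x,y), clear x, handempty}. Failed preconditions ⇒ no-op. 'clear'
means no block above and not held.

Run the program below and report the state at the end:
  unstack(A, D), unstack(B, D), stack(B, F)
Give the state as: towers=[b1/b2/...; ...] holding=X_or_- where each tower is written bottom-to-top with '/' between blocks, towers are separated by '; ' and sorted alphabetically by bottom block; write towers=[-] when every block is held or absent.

step 1 (unstack(A, D)) [no-op]: towers=[A; C; E/D/B; F] holding=-
step 2 (unstack(B, D)): towers=[A; C; E/D; F] holding=B
step 3 (stack(B, F)): towers=[A; C; E/D; F/B] holding=-

towers=[A; C; E/D; F/B] holding=-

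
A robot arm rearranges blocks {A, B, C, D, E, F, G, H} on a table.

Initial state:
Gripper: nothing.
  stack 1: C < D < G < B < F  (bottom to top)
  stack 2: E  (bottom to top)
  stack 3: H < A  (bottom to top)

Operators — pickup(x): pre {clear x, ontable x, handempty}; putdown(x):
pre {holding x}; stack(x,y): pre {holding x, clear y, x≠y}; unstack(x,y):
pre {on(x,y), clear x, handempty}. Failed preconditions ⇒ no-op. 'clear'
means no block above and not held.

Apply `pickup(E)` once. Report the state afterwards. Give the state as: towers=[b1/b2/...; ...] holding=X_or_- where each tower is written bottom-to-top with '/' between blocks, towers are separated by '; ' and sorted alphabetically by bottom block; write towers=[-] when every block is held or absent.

towers=[C/D/G/B/F; H/A] holding=E

before: towers=[C/D/G/B/F; E; H/A] holding=-
pre[pickup(E)]: clear(E) ✓, ontable(E) ✓, handempty ✓
all met → apply pickup(E)
after:  towers=[C/D/G/B/F; H/A] holding=E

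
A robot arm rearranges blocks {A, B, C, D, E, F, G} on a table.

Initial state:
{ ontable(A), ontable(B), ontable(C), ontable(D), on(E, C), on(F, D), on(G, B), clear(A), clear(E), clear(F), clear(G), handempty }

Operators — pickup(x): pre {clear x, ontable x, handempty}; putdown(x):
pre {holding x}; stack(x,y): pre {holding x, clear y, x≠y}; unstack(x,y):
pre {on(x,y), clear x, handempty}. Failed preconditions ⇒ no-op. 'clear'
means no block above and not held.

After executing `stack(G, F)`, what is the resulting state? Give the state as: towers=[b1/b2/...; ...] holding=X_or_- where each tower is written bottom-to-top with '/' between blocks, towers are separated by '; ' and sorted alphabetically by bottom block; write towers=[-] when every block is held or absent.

before: towers=[A; B/G; C/E; D/F] holding=-
pre[stack(G, F)]: holding(G) ✗, clear(F) ✓, G≠F ✓
holding(G) unmet → stack(G, F) is a no-op
after:  towers=[A; B/G; C/E; D/F] holding=-

towers=[A; B/G; C/E; D/F] holding=-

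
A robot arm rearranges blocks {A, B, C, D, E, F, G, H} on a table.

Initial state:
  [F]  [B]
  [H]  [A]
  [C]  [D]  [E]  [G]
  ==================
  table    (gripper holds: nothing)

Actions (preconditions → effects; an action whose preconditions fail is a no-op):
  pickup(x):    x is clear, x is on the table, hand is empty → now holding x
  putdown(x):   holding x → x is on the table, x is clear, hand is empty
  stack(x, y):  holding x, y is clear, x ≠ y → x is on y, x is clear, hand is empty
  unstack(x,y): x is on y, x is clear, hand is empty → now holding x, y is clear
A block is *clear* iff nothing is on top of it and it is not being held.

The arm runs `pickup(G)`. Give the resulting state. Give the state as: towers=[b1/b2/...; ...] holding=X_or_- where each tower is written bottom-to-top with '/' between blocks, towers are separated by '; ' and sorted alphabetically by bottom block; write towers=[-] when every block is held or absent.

before: towers=[C/H/F; D/A/B; E; G] holding=-
pre[pickup(G)]: clear(G) ✓, ontable(G) ✓, handempty ✓
all met → apply pickup(G)
after:  towers=[C/H/F; D/A/B; E] holding=G

towers=[C/H/F; D/A/B; E] holding=G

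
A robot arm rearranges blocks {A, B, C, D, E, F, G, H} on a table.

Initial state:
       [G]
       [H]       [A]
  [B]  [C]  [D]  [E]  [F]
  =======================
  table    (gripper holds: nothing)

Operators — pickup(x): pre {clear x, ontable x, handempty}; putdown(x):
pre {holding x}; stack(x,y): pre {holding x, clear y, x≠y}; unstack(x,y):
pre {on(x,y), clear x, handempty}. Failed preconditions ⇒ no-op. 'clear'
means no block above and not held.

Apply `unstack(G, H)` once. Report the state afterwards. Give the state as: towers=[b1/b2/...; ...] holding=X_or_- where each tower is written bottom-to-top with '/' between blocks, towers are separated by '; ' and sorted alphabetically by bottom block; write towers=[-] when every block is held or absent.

towers=[B; C/H; D; E/A; F] holding=G

before: towers=[B; C/H/G; D; E/A; F] holding=-
pre[unstack(G, H)]: on(G,H) ok, clear(G) ok, handempty ok
all met → apply unstack(G, H)
after:  towers=[B; C/H; D; E/A; F] holding=G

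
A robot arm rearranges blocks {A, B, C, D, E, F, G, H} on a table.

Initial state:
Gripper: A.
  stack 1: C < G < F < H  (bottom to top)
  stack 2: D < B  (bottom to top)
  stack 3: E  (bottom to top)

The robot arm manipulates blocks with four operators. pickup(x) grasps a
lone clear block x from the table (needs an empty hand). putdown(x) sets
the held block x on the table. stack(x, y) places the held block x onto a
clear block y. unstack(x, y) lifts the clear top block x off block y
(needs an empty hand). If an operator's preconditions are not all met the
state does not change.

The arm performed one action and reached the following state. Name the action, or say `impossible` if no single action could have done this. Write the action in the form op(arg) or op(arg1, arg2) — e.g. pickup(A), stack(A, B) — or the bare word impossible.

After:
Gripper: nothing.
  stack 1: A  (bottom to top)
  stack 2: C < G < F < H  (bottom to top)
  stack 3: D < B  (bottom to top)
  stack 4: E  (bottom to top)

target: towers=[A; C/G/F/H; D/B; E] holding=-
        putdown(A) → towers=[A; C/G/F/H; D/B; E] holding=-  ← match
       stack(A, E) → towers=[C/G/F/H; D/B; E/A] holding=-
       stack(A, H) → towers=[C/G/F/H/A; D/B; E] holding=-
       stack(A, B) → towers=[C/G/F/H; D/B/A; E] holding=-

putdown(A)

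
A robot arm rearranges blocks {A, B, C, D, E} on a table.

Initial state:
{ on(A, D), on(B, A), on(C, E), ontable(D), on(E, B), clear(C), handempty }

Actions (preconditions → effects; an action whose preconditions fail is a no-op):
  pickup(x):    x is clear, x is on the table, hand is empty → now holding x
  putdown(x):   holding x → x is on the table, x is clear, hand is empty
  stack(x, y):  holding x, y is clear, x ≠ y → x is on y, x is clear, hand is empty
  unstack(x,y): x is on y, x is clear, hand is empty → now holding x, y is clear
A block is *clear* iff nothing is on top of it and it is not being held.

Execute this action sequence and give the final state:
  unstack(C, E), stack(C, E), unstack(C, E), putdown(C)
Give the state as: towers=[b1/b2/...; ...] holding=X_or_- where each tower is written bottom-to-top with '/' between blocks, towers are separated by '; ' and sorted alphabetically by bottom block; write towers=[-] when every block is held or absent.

step 1 (unstack(C, E)): towers=[D/A/B/E] holding=C
step 2 (stack(C, E)): towers=[D/A/B/E/C] holding=-
step 3 (unstack(C, E)): towers=[D/A/B/E] holding=C
step 4 (putdown(C)): towers=[C; D/A/B/E] holding=-

towers=[C; D/A/B/E] holding=-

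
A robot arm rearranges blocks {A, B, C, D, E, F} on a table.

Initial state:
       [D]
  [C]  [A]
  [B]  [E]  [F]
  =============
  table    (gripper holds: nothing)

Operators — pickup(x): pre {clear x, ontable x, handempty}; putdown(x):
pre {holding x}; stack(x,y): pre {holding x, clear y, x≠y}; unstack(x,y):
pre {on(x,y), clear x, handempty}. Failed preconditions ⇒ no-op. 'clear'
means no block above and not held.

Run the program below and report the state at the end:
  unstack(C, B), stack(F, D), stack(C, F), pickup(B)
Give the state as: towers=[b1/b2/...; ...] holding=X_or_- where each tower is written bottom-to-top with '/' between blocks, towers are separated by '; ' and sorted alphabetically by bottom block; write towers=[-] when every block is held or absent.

step 1 (unstack(C, B)): towers=[B; E/A/D; F] holding=C
step 2 (stack(F, D)) [no-op]: towers=[B; E/A/D; F] holding=C
step 3 (stack(C, F)): towers=[B; E/A/D; F/C] holding=-
step 4 (pickup(B)): towers=[E/A/D; F/C] holding=B

towers=[E/A/D; F/C] holding=B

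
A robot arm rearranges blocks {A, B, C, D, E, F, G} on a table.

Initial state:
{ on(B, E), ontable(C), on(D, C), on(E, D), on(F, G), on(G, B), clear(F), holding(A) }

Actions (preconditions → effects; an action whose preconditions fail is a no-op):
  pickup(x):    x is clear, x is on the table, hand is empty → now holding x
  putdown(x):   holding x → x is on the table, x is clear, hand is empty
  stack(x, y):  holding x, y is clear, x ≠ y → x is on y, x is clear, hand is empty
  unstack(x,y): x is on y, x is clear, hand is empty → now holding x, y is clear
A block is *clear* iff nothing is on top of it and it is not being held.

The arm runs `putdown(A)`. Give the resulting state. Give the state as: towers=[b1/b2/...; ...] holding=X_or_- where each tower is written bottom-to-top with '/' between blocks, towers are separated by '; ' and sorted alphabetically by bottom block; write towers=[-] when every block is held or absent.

towers=[A; C/D/E/B/G/F] holding=-

before: towers=[C/D/E/B/G/F] holding=A
pre[putdown(A)]: holding(A) ok
all met → apply putdown(A)
after:  towers=[A; C/D/E/B/G/F] holding=-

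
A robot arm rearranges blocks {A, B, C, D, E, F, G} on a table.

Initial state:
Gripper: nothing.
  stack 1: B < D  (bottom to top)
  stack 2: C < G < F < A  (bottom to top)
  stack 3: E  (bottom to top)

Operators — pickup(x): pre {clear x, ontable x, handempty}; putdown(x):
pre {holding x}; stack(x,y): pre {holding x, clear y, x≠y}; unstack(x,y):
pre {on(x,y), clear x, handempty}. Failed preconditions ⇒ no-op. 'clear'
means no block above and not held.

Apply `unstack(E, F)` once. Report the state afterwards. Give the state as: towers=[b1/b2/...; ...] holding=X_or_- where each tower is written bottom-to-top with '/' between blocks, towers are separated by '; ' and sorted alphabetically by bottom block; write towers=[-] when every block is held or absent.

towers=[B/D; C/G/F/A; E] holding=-

before: towers=[B/D; C/G/F/A; E] holding=-
pre[unstack(E, F)]: on(E,F) no, clear(E) yes, handempty yes
on(E,F) unmet → unstack(E, F) is a no-op
after:  towers=[B/D; C/G/F/A; E] holding=-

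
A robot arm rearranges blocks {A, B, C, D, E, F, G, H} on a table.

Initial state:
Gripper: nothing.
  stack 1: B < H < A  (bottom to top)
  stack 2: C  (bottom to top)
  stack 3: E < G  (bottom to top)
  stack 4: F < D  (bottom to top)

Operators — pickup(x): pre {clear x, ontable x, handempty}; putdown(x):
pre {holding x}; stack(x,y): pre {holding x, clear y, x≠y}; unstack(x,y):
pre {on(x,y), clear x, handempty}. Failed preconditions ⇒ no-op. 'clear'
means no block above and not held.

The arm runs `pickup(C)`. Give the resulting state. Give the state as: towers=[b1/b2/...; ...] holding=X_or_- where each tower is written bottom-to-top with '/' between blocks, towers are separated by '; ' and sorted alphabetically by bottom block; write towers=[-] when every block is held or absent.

towers=[B/H/A; E/G; F/D] holding=C

before: towers=[B/H/A; C; E/G; F/D] holding=-
pre[pickup(C)]: clear(C) ✓, ontable(C) ✓, handempty ✓
all met → apply pickup(C)
after:  towers=[B/H/A; E/G; F/D] holding=C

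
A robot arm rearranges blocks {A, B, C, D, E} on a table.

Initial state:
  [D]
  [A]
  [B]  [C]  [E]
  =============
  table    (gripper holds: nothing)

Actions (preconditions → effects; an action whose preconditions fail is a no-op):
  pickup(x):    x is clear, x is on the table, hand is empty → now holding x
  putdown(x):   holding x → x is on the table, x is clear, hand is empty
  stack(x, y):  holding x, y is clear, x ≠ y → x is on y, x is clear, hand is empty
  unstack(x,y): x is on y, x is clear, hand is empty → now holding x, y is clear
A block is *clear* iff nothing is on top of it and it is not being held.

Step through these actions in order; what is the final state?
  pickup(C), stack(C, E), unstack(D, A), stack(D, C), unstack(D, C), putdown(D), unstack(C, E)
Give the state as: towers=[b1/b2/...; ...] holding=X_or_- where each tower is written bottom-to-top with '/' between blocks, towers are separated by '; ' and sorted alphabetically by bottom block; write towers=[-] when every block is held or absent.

step 1 (pickup(C)): towers=[B/A/D; E] holding=C
step 2 (stack(C, E)): towers=[B/A/D; E/C] holding=-
step 3 (unstack(D, A)): towers=[B/A; E/C] holding=D
step 4 (stack(D, C)): towers=[B/A; E/C/D] holding=-
step 5 (unstack(D, C)): towers=[B/A; E/C] holding=D
step 6 (putdown(D)): towers=[B/A; D; E/C] holding=-
step 7 (unstack(C, E)): towers=[B/A; D; E] holding=C

towers=[B/A; D; E] holding=C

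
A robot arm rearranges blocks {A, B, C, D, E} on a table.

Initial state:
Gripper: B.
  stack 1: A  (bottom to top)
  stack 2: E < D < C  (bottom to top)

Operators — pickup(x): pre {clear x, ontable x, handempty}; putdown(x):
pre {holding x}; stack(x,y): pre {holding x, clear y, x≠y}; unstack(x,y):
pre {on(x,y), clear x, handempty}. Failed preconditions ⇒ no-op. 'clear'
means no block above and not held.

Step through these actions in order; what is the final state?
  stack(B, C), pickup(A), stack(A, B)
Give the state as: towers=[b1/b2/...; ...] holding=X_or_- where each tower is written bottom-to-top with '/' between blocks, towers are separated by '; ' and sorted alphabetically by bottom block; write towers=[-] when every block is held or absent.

towers=[E/D/C/B/A] holding=-

step 1 (stack(B, C)): towers=[A; E/D/C/B] holding=-
step 2 (pickup(A)): towers=[E/D/C/B] holding=A
step 3 (stack(A, B)): towers=[E/D/C/B/A] holding=-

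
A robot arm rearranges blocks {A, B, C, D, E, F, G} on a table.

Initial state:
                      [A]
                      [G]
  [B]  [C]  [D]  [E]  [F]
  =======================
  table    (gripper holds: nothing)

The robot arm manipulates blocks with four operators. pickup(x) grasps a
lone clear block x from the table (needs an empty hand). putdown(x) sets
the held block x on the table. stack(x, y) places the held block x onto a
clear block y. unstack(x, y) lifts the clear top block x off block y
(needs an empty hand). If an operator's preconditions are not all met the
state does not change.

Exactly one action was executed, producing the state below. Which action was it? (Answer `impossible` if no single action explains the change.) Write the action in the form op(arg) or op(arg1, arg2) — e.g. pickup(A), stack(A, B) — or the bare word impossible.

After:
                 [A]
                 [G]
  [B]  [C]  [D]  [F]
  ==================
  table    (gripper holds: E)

target: towers=[B; C; D; F/G/A] holding=E
         pickup(B) → towers=[C; D; E; F/G/A] holding=B
         pickup(D) → towers=[B; C; E; F/G/A] holding=D
     unstack(A, G) → towers=[B; C; D; E; F/G] holding=A
         pickup(E) → towers=[B; C; D; F/G/A] holding=E  ← match
         pickup(C) → towers=[B; D; E; F/G/A] holding=C

pickup(E)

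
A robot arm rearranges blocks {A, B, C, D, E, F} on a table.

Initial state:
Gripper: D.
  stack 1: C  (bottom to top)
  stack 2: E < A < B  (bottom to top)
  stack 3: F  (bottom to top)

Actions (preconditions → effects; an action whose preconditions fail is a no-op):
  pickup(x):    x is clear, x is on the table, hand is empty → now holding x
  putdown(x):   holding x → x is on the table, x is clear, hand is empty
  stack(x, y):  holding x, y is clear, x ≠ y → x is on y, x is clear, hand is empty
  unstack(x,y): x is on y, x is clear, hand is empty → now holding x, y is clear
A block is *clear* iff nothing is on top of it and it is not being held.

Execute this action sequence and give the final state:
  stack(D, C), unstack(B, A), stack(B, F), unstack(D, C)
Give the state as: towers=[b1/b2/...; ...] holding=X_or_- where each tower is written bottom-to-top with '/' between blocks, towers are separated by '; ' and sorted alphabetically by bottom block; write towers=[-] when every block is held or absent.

towers=[C; E/A; F/B] holding=D

step 1 (stack(D, C)): towers=[C/D; E/A/B; F] holding=-
step 2 (unstack(B, A)): towers=[C/D; E/A; F] holding=B
step 3 (stack(B, F)): towers=[C/D; E/A; F/B] holding=-
step 4 (unstack(D, C)): towers=[C; E/A; F/B] holding=D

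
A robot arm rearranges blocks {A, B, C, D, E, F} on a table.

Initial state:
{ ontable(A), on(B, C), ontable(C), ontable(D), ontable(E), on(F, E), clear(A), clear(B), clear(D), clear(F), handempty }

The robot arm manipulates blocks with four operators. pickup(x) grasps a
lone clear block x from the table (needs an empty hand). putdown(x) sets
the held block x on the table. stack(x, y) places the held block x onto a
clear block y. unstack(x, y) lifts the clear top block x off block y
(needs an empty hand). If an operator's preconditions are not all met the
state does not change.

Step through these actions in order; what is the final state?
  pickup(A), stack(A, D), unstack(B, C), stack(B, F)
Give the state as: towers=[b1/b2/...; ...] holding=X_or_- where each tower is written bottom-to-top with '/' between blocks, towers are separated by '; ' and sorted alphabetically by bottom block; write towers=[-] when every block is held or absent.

step 1 (pickup(A)): towers=[C/B; D; E/F] holding=A
step 2 (stack(A, D)): towers=[C/B; D/A; E/F] holding=-
step 3 (unstack(B, C)): towers=[C; D/A; E/F] holding=B
step 4 (stack(B, F)): towers=[C; D/A; E/F/B] holding=-

towers=[C; D/A; E/F/B] holding=-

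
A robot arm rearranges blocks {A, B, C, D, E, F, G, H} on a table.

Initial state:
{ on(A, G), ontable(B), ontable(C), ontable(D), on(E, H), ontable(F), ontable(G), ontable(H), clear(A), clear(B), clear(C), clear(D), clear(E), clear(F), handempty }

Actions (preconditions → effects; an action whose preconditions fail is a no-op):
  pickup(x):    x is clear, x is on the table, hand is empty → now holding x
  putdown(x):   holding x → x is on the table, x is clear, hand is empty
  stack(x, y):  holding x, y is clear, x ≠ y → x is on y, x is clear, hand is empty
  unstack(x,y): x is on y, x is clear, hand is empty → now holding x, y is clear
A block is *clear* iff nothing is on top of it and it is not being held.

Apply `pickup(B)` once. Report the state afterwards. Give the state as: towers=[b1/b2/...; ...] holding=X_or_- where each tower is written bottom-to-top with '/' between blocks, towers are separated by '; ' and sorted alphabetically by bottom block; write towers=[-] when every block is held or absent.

towers=[C; D; F; G/A; H/E] holding=B

before: towers=[B; C; D; F; G/A; H/E] holding=-
pre[pickup(B)]: clear(B) yes, ontable(B) yes, handempty yes
all met → apply pickup(B)
after:  towers=[C; D; F; G/A; H/E] holding=B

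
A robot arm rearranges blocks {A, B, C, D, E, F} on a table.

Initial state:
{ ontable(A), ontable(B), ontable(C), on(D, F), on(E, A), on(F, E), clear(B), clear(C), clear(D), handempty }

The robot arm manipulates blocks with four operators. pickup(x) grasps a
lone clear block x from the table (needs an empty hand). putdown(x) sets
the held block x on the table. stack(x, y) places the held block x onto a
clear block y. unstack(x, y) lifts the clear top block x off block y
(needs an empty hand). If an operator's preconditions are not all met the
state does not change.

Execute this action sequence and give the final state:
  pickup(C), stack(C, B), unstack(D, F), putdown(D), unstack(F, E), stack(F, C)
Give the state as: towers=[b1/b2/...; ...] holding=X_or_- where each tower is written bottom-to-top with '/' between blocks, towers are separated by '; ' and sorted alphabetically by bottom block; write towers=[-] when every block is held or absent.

step 1 (pickup(C)): towers=[A/E/F/D; B] holding=C
step 2 (stack(C, B)): towers=[A/E/F/D; B/C] holding=-
step 3 (unstack(D, F)): towers=[A/E/F; B/C] holding=D
step 4 (putdown(D)): towers=[A/E/F; B/C; D] holding=-
step 5 (unstack(F, E)): towers=[A/E; B/C; D] holding=F
step 6 (stack(F, C)): towers=[A/E; B/C/F; D] holding=-

towers=[A/E; B/C/F; D] holding=-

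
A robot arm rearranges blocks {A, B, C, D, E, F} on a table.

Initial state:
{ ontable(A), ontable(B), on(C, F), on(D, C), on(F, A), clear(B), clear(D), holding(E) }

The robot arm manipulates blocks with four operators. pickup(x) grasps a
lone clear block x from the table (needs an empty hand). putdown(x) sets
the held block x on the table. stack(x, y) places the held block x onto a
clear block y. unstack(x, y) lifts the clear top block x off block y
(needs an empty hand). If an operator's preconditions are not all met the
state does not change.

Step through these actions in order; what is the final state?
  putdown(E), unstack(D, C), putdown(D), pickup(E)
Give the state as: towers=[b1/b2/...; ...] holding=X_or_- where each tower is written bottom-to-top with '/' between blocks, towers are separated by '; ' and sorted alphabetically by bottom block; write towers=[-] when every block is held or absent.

towers=[A/F/C; B; D] holding=E

step 1 (putdown(E)): towers=[A/F/C/D; B; E] holding=-
step 2 (unstack(D, C)): towers=[A/F/C; B; E] holding=D
step 3 (putdown(D)): towers=[A/F/C; B; D; E] holding=-
step 4 (pickup(E)): towers=[A/F/C; B; D] holding=E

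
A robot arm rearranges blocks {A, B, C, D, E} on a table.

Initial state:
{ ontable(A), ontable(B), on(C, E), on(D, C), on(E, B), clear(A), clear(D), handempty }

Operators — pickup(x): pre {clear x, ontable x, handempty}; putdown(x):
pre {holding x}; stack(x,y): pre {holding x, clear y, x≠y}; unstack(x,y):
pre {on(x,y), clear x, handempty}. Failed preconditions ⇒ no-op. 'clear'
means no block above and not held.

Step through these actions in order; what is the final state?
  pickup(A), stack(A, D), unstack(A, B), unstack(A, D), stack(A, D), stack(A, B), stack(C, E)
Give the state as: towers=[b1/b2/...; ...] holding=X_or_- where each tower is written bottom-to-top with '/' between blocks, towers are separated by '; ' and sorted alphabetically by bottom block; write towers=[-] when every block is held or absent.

step 1 (pickup(A)): towers=[B/E/C/D] holding=A
step 2 (stack(A, D)): towers=[B/E/C/D/A] holding=-
step 3 (unstack(A, B)) [no-op]: towers=[B/E/C/D/A] holding=-
step 4 (unstack(A, D)): towers=[B/E/C/D] holding=A
step 5 (stack(A, D)): towers=[B/E/C/D/A] holding=-
step 6 (stack(A, B)) [no-op]: towers=[B/E/C/D/A] holding=-
step 7 (stack(C, E)) [no-op]: towers=[B/E/C/D/A] holding=-

towers=[B/E/C/D/A] holding=-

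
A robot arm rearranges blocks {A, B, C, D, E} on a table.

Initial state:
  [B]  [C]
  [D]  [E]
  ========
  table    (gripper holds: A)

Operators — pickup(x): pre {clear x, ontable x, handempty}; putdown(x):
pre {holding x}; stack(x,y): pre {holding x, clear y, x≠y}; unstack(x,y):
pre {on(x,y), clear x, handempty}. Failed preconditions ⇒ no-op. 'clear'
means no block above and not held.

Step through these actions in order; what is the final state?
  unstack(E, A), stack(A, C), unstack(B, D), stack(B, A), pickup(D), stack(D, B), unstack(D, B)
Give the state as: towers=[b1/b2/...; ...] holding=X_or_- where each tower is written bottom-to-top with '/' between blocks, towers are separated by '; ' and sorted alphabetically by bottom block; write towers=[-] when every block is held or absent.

towers=[E/C/A/B] holding=D

step 1 (unstack(E, A)) [no-op]: towers=[D/B; E/C] holding=A
step 2 (stack(A, C)): towers=[D/B; E/C/A] holding=-
step 3 (unstack(B, D)): towers=[D; E/C/A] holding=B
step 4 (stack(B, A)): towers=[D; E/C/A/B] holding=-
step 5 (pickup(D)): towers=[E/C/A/B] holding=D
step 6 (stack(D, B)): towers=[E/C/A/B/D] holding=-
step 7 (unstack(D, B)): towers=[E/C/A/B] holding=D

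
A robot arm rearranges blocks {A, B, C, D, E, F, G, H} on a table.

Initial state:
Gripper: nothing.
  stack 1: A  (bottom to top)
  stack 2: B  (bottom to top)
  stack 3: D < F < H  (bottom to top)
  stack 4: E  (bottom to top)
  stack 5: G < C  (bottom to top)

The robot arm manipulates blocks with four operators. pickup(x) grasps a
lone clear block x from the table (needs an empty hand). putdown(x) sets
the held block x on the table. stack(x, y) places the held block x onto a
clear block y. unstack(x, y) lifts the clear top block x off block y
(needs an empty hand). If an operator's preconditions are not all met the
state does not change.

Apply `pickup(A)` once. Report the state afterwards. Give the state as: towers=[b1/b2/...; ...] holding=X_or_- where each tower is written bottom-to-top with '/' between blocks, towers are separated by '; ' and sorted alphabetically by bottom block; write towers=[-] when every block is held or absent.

towers=[B; D/F/H; E; G/C] holding=A

before: towers=[A; B; D/F/H; E; G/C] holding=-
pre[pickup(A)]: clear(A) yes, ontable(A) yes, handempty yes
all met → apply pickup(A)
after:  towers=[B; D/F/H; E; G/C] holding=A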